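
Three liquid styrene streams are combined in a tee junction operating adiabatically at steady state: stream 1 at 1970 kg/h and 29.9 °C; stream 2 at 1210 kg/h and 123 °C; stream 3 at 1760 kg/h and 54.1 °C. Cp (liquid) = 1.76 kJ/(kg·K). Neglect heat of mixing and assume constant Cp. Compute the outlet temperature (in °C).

Adiabatic, steady state ⇒ Σ ṁᵢCp,ᵢ(T_out − Tᵢ) = 0
T_out = Σ ṁᵢCp,ᵢTᵢ / Σ ṁᵢCp,ᵢ
      = 533190 / 8694.4 = 61.326 °C

T_out = 61.3 °C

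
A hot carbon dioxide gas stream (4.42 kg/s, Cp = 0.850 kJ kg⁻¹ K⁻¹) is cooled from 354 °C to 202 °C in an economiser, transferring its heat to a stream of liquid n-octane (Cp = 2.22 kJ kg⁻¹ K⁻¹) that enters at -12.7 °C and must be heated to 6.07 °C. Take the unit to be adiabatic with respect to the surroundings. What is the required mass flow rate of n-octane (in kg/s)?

Heat released by hot stream: Q = 4.42 × 0.850 × (354 − 202) = 571.06 kJ/s
Energy balance on cold side (adiabatic exchanger): Q = ṁ_c·Cp_c·(T_c,out − T_c,in)
ṁ_c = 571.06 / [2.22 × (6.07 − -12.7)] = 13.705 kg/s

ṁ_c = 13.7 kg/s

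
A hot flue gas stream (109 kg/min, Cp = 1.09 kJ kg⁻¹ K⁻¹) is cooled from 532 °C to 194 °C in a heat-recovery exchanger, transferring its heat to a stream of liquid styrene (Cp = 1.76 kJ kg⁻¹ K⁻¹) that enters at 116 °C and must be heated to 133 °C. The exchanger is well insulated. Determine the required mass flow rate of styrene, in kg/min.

Heat released by hot stream: Q = 109 × 1.09 × (532 − 194) = 40158 kJ/min
Energy balance on cold side (adiabatic exchanger): Q = ṁ_c·Cp_c·(T_c,out − T_c,in)
ṁ_c = 40158 / [1.76 × (133 − 116)] = 1342.2 kg/min

ṁ_c = 1340 kg/min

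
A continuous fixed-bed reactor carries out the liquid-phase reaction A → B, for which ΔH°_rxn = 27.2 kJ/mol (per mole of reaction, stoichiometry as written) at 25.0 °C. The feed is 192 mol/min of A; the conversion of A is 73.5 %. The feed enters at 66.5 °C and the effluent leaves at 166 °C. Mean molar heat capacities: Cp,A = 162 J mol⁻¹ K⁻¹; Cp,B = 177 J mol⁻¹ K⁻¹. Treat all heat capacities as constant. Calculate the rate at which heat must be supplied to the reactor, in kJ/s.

Extent of reaction ξ = 0.735 × 192 = 141.12 mol/min
Reaction term: ξ·ΔH°_rxn = 141.12 × 27.2 = 3838.5 kJ/min
Sensible, feed 66.5→25 °C: -1290.8 kJ/min
Outlet flows (mol/min): A 50.88, B 141.12
Sensible, products 25→166 °C: 4684.1 kJ/min
Q = ΔH = 7231.8 kJ/min = 120.53 kW
Heat supplied = 120.53 kJ/s

Q_in = 121 kJ/s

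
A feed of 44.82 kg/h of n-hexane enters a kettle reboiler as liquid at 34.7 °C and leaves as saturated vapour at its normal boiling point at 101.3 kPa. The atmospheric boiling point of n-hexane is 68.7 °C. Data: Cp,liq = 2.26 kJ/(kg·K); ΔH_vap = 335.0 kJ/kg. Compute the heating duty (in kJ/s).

liquid 34.7→68.7 °C: 76.84 kJ/kg
vaporisation at 68.7 °C: 335 kJ/kg
Δh = 76.84 + 335 = 411.84 kJ/kg
Q = ṁ·Δh = 44.82 kg/h × 411.84 kJ/kg = 18459 kJ/h
|Q| = 5.1274 kW

Q = 5.13 kJ/s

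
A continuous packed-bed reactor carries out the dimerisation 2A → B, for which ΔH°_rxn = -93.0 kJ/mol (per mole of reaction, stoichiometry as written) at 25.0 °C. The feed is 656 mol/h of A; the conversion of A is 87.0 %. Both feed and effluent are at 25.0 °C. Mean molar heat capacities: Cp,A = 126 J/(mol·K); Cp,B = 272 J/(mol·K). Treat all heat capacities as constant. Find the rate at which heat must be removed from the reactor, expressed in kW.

Extent of reaction ξ = 0.870 × 656 / 2 = 285.36 mol/h
Reaction term: ξ·ΔH°_rxn = 285.36 × -93.0 = -26538 kJ/h
Q = ΔH = -26538 kJ/h = -7.3718 kW
Heat removed = 7.3718 kW

Q_out = 7.37 kW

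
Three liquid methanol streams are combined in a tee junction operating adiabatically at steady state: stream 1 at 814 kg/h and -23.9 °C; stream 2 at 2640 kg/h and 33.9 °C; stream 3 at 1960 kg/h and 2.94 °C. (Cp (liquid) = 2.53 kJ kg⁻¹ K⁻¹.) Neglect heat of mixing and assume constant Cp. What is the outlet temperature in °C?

No heat crosses the boundary, so H_out = H_in.
Σ ṁᵢCp,ᵢTᵢ = 814×2.53×-23.9 + 2640×2.53×33.9 + 1960×2.53×2.94 = 191780
Σ ṁᵢCp,ᵢ = 814×2.53 + 2640×2.53 + 1960×2.53 = 13697
T_out = 191780 / 13697 = 14.001 °C

T_out = 14.0 °C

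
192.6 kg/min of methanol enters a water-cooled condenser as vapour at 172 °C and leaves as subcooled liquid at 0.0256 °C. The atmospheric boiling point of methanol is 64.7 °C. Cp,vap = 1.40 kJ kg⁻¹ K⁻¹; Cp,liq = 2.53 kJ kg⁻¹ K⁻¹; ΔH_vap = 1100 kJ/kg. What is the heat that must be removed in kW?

vapour 172→64.7 °C: -150.22 kJ/kg
condensation at 64.7 °C: -1100 kJ/kg
liquid 64.7→0.0256 °C: -163.63 kJ/kg
Δh = -150.22 + -1100 + -163.63 = -1413.8 kJ/kg
Q = ṁ·Δh = 192.6 kg/min × -1413.8 kJ/kg = -272310 kJ/min
|Q| = 4538.4 kW

Q_c = 4540 kW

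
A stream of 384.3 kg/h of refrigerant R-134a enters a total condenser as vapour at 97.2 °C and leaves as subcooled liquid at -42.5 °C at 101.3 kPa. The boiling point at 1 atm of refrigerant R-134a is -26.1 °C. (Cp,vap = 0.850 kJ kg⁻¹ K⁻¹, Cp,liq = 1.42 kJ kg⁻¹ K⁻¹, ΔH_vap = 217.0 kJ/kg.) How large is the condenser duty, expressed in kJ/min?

vapour 97.2→-26.1 °C: -104.81 kJ/kg
condensation at -26.1 °C: -217 kJ/kg
liquid -26.1→-42.5 °C: -23.288 kJ/kg
Δh = -104.81 + -217 + -23.288 = -345.09 kJ/kg
Q = ṁ·Δh = 384.3 kg/h × -345.09 kJ/kg = -132620 kJ/h
|Q| = 36.839 kW = 2210.3 kJ/min

Q_c = 2210 kJ/min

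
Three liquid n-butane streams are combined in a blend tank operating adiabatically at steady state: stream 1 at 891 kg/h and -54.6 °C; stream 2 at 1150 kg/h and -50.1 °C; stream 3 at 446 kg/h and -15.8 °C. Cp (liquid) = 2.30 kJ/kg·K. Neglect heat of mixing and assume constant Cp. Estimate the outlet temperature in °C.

T_out = -45.6 °C

Adiabatic, steady state ⇒ Σ ṁᵢCp,ᵢ(T_out − Tᵢ) = 0
Σ ṁᵢCp,ᵢTᵢ = 891×2.30×-54.6 + 1150×2.30×-50.1 + 446×2.30×-15.8 = -260610
Σ ṁᵢCp,ᵢ = 891×2.30 + 1150×2.30 + 446×2.30 = 5720.1
T_out = -260610 / 5720.1 = -45.561 °C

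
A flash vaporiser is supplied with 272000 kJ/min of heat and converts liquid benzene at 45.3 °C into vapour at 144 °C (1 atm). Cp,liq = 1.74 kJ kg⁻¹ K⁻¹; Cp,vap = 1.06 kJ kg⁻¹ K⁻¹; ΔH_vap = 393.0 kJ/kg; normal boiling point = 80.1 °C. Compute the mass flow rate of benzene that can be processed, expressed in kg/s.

Δh = 1.74×(80.1−45.3) + 393.0 + 1.06×(144−80.1) = 521.29 kJ/kg
Q = 272000 kJ/min = 4533.3 kJ/s = 4533.3 kJ/s
ṁ = Q/Δh = 4533.3 / 521.29 = 8.6964 kg/s

ṁ = 8.70 kg/s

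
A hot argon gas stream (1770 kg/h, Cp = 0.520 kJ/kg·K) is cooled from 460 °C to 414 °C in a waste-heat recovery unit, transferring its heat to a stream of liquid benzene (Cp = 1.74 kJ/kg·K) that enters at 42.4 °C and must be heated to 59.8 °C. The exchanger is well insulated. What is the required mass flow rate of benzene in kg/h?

ṁ_c = 1400 kg/h

Heat released by hot stream: Q = 1770 × 0.520 × (460 − 414) = 42338 kJ/h
Energy balance on cold side (adiabatic exchanger): Q = ṁ_c·Cp_c·(T_c,out − T_c,in)
ṁ_c = 42338 / [1.74 × (59.8 − 42.4)] = 1398.4 kg/h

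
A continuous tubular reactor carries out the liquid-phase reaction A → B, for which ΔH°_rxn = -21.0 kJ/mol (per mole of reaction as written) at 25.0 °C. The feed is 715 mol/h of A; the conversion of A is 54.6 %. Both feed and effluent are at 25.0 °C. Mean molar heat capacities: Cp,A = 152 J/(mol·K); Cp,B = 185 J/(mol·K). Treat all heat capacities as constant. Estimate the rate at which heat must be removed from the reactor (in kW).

Extent of reaction ξ = 0.546 × 715 = 390.39 mol/h
Reaction term: ξ·ΔH°_rxn = 390.39 × -21.0 = -8198.2 kJ/h
Q = ΔH = -8198.2 kJ/h = -2.2773 kW
Heat removed = 2.2773 kW

Q_out = 2.28 kW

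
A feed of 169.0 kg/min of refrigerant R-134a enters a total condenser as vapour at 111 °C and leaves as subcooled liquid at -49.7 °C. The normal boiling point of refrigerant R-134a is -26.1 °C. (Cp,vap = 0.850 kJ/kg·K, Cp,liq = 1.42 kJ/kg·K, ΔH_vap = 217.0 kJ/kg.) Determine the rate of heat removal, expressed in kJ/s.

vapour 111→-26.1 °C: -116.53 kJ/kg
condensation at -26.1 °C: -217 kJ/kg
liquid -26.1→-49.7 °C: -33.512 kJ/kg
Δh = -116.53 + -217 + -33.512 = -367.05 kJ/kg
Q = ṁ·Δh = 169.0 kg/min × -367.05 kJ/kg = -62031 kJ/min
|Q| = 1033.8 kW

Q_c = 1030 kJ/s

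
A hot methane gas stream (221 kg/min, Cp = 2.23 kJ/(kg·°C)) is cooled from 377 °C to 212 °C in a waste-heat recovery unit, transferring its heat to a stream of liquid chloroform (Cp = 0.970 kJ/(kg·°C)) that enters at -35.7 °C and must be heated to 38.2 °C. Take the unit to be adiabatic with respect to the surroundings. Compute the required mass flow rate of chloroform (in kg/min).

ṁ_c = 1130 kg/min

Heat released by hot stream: Q = 221 × 2.23 × (377 − 212) = 81317 kJ/min
Energy balance on cold side (adiabatic exchanger): Q = ṁ_c·Cp_c·(T_c,out − T_c,in)
ṁ_c = 81317 / [0.970 × (38.2 − -35.7)] = 1134.4 kg/min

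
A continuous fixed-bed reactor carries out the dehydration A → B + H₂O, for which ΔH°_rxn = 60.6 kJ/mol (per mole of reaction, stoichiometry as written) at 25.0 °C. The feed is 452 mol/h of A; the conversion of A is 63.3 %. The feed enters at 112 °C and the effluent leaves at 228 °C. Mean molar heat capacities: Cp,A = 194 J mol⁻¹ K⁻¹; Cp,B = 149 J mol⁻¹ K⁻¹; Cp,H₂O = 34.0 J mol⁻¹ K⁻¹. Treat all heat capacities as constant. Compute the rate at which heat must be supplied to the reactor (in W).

Q_in = 7460 W

Extent of reaction ξ = 0.633 × 452 = 286.12 mol/h
Reaction term: ξ·ΔH°_rxn = 286.12 × 60.6 = 17339 kJ/h
Sensible, feed 112→25 °C: -7628.9 kJ/h
Outlet flows (mol/h): A 165.88, B 286.12, H₂O 286.12
Sensible, products 25→228 °C: 17162 kJ/h
Q = ΔH = 26872 kJ/h = 7.4643 kW
Heat supplied = 7464.3 W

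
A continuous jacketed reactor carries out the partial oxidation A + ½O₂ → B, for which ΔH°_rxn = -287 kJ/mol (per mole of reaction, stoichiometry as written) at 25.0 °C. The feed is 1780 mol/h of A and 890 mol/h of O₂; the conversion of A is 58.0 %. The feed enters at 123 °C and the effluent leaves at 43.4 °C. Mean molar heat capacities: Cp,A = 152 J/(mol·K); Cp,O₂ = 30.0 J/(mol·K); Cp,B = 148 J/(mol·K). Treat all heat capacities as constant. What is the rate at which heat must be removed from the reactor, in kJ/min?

Extent of reaction ξ = 0.580 × 1780 = 1032.4 mol/h
Reaction term: ξ·ΔH°_rxn = 1032.4 × -287 = -296300 kJ/h
Sensible, feed 123→25 °C: -29131 kJ/h
Outlet flows (mol/h): A 747.6, O₂ 373.8, B 1032.4
Sensible, products 25→43.4 °C: 5108.7 kJ/h
Q = ΔH = -320320 kJ/h = -88.978 kW
Heat removed = 5338.7 kJ/min

Q_out = 5340 kJ/min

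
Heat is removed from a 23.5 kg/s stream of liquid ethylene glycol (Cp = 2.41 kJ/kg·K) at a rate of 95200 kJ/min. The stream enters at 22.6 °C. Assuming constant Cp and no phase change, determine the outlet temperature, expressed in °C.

Q = 95200 kJ/min = 1586.7 kJ/s
ΔT = Q/(ṁ·Cp) = 1586.7/(23.5×2.41) = 28.016 K
T_out = 22.6 − 28.016 = -5.4157 °C

T_out = -5.42 °C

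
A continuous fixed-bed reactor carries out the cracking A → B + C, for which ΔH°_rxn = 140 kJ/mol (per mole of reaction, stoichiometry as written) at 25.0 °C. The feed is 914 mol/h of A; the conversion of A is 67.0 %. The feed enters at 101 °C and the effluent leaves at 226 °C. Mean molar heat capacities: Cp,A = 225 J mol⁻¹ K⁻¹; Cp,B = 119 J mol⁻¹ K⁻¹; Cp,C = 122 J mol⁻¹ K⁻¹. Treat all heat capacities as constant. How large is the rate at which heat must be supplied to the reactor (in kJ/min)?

Q_in = 1890 kJ/min

Extent of reaction ξ = 0.670 × 914 = 612.38 mol/h
Reaction term: ξ·ΔH°_rxn = 612.38 × 140 = 85733 kJ/h
Sensible, feed 101→25 °C: -15629 kJ/h
Outlet flows (mol/h): A 301.62, B 612.38, C 612.38
Sensible, products 25→226 °C: 43305 kJ/h
Q = ΔH = 113410 kJ/h = 31.502 kW
Heat supplied = 1890.1 kJ/min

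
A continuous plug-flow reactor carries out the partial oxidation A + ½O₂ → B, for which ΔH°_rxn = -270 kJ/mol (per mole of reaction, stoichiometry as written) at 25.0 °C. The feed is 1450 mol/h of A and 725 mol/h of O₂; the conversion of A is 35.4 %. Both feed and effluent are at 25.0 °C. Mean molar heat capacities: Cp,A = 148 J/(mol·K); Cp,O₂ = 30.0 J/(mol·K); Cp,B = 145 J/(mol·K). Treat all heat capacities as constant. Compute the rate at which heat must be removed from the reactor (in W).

Extent of reaction ξ = 0.354 × 1450 = 513.3 mol/h
Reaction term: ξ·ΔH°_rxn = 513.3 × -270 = -138590 kJ/h
Q = ΔH = -138590 kJ/h = -38.498 kW
Heat removed = 38498 W

Q_out = 38500 W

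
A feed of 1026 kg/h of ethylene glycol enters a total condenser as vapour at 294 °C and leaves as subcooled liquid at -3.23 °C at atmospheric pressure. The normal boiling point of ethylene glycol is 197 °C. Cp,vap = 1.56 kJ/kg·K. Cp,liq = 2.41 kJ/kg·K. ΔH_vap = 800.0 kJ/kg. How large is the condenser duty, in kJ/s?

Q_c = 409 kJ/s

vapour 294→197 °C: -151.32 kJ/kg
condensation at 197 °C: -800 kJ/kg
liquid 197→-3.23 °C: -482.55 kJ/kg
Δh = -151.32 + -800 + -482.55 = -1433.9 kJ/kg
Q = ṁ·Δh = 1026 kg/h × -1433.9 kJ/kg = -1.4712e+06 kJ/h
|Q| = 408.65 kW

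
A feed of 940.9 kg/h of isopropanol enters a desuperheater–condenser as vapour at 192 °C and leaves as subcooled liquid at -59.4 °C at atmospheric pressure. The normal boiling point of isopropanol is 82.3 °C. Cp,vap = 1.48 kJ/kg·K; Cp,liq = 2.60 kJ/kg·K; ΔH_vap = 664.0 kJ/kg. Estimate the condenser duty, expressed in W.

Q_c = 312000 W

vapour 192→82.3 °C: -162.36 kJ/kg
condensation at 82.3 °C: -664 kJ/kg
liquid 82.3→-59.4 °C: -368.42 kJ/kg
Δh = -162.36 + -664 + -368.42 = -1194.8 kJ/kg
Q = ṁ·Δh = 940.9 kg/h × -1194.8 kJ/kg = -1.1242e+06 kJ/h
|Q| = 312.27 kW = 312270 W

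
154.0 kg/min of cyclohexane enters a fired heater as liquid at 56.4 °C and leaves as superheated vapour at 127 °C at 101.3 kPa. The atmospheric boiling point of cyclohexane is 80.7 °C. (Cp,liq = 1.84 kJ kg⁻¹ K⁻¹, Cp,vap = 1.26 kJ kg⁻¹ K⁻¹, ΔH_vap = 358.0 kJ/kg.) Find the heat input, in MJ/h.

Q = 4260 MJ/h

liquid 56.4→80.7 °C: 44.712 kJ/kg
vaporisation at 80.7 °C: 358 kJ/kg
vapour 80.7→127 °C: 58.338 kJ/kg
Δh = 44.712 + 358 + 58.338 = 461.05 kJ/kg
Q = ṁ·Δh = 154.0 kg/min × 461.05 kJ/kg = 71002 kJ/min
|Q| = 1183.4 kW = 4260.1 MJ/h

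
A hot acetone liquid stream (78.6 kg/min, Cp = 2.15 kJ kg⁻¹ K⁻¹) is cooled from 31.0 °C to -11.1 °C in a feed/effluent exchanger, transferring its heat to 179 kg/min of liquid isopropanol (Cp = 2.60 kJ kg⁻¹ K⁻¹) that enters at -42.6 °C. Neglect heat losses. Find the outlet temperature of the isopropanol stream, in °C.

Heat released by hot stream: Q = 78.6 × 2.15 × (31.0 − -11.1) = 7114.5 kJ/min
Energy balance on cold side (adiabatic exchanger): Q = ṁ_c·Cp_c·(T_c,out − T_c,in)
T_c,out = -42.6 + 7114.5/(179 × 2.60) = -27.313 °C

T_c,out = -27.3 °C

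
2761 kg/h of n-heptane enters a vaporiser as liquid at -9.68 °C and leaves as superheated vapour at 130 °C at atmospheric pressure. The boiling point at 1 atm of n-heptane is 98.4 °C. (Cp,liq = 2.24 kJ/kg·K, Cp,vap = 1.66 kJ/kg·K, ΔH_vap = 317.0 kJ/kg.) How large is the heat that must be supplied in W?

liquid -9.68→98.4 °C: 242.1 kJ/kg
vaporisation at 98.4 °C: 317 kJ/kg
vapour 98.4→130 °C: 52.456 kJ/kg
Δh = 242.1 + 317 + 52.456 = 611.56 kJ/kg
Q = ṁ·Δh = 2761 kg/h × 611.56 kJ/kg = 1.6885e+06 kJ/h
|Q| = 469.03 kW = 469030 W

Q = 469000 W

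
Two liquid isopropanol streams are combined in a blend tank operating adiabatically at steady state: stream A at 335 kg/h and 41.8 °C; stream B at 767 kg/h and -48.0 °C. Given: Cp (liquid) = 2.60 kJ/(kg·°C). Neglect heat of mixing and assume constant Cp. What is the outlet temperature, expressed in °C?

T_out = -20.7 °C

No heat crosses the boundary, so H_out = H_in.
T_out = Σ ṁᵢCp,ᵢTᵢ / Σ ṁᵢCp,ᵢ
      = -59314 / 2865.2 = -20.701 °C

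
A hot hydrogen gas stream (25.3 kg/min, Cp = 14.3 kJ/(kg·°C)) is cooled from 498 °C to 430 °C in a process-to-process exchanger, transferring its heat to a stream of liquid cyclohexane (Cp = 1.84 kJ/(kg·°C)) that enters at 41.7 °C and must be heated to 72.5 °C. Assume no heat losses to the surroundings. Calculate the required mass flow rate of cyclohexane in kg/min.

Heat released by hot stream: Q = 25.3 × 14.3 × (498 − 430) = 24602 kJ/min
Energy balance on cold side (adiabatic exchanger): Q = ṁ_c·Cp_c·(T_c,out − T_c,in)
ṁ_c = 24602 / [1.84 × (72.5 − 41.7)] = 434.11 kg/min

ṁ_c = 434 kg/min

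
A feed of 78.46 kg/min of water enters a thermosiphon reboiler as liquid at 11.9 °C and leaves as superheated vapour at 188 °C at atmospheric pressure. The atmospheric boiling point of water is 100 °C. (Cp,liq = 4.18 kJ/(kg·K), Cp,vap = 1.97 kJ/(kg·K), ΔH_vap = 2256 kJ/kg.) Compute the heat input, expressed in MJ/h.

liquid 11.9→100 °C: 368.26 kJ/kg
vaporisation at 100 °C: 2256 kJ/kg
vapour 100→188 °C: 173.36 kJ/kg
Δh = 368.26 + 2256 + 173.36 = 2797.6 kJ/kg
Q = ṁ·Δh = 78.46 kg/min × 2797.6 kJ/kg = 219500 kJ/min
|Q| = 3658.4 kW = 13170 MJ/h

Q = 13200 MJ/h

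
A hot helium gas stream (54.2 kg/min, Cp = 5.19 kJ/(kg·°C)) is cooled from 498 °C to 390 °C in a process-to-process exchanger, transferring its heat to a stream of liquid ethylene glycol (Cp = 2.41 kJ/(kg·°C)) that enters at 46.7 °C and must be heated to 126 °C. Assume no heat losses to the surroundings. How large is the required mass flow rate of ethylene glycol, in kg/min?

Heat released by hot stream: Q = 54.2 × 5.19 × (498 − 390) = 30380 kJ/min
Energy balance on cold side (adiabatic exchanger): Q = ṁ_c·Cp_c·(T_c,out − T_c,in)
ṁ_c = 30380 / [2.41 × (126 − 46.7)] = 158.96 kg/min

ṁ_c = 159 kg/min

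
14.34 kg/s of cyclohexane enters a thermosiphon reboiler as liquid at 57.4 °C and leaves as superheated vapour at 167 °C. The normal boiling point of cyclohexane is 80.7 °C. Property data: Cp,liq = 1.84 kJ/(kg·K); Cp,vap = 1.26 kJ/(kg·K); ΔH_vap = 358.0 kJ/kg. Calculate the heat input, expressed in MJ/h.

liquid 57.4→80.7 °C: 42.872 kJ/kg
vaporisation at 80.7 °C: 358 kJ/kg
vapour 80.7→167 °C: 108.74 kJ/kg
Δh = 42.872 + 358 + 108.74 = 509.61 kJ/kg
Q = ṁ·Δh = 14.34 kg/s × 509.61 kJ/kg = 7307.8 kJ/s
|Q| = 7307.8 kW = 26308 MJ/h

Q = 26300 MJ/h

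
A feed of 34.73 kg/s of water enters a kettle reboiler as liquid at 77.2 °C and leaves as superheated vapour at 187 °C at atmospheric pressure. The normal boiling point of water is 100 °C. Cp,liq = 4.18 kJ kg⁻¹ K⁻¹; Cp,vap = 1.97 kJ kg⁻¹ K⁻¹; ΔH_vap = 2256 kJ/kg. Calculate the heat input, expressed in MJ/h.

liquid 77.2→100 °C: 95.304 kJ/kg
vaporisation at 100 °C: 2256 kJ/kg
vapour 100→187 °C: 171.39 kJ/kg
Δh = 95.304 + 2256 + 171.39 = 2522.7 kJ/kg
Q = ṁ·Δh = 34.73 kg/s × 2522.7 kJ/kg = 87613 kJ/s
|Q| = 87613 kW = 315410 MJ/h

Q = 315000 MJ/h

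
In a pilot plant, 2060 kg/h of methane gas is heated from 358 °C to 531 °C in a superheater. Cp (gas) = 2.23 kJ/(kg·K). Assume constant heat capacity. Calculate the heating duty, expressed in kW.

Q = ṁ·Cp·ΔT = 2060 × 2.23 × (531 − 358) = 794730 kJ/h
Converting: 794730 / 3600 s = 220.76 kW

Q = 221 kW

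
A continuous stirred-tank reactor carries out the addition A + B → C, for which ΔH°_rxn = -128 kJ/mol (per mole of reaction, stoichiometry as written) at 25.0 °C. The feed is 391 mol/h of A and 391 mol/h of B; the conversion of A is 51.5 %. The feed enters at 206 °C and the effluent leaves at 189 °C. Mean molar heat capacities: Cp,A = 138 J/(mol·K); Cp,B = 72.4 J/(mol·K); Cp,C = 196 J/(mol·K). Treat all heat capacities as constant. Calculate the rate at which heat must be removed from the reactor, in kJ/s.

Extent of reaction ξ = 0.515 × 391 = 201.37 mol/h
Reaction term: ξ·ΔH°_rxn = 201.37 × -128 = -25775 kJ/h
Sensible, feed 206→25 °C: -14890 kJ/h
Outlet flows (mol/h): A 189.63, B 189.63, C 201.37
Sensible, products 25→189 °C: 13016 kJ/h
Q = ΔH = -27649 kJ/h = -7.6802 kW
Heat removed = 7.6802 kJ/s

Q_out = 7.68 kJ/s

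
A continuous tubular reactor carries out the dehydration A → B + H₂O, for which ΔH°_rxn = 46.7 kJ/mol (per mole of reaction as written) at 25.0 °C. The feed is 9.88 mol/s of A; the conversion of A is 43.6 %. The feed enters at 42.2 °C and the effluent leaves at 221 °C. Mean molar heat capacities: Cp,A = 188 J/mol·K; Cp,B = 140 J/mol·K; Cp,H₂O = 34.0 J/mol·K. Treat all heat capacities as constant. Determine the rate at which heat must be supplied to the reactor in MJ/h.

Extent of reaction ξ = 0.436 × 9.88 = 4.3077 mol/s
Reaction term: ξ·ΔH°_rxn = 4.3077 × 46.7 = 201.17 kJ/s
Sensible, feed 42.2→25 °C: -31.948 kJ/s
Outlet flows (mol/s): A 5.5723, B 4.3077, H₂O 4.3077
Sensible, products 25→221 °C: 352.24 kJ/s
Q = ΔH = 521.46 kJ/s = 521.46 kW
Heat supplied = 1877.3 MJ/h

Q_in = 1880 MJ/h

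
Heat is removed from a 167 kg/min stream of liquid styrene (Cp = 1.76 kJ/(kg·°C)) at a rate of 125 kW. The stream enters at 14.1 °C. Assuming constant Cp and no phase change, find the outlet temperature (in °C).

T_out = -11.4 °C

Q = 125 kW = 7500 kJ/min
ΔT = Q/(ṁ·Cp) = 7500/(167×1.76) = 25.517 K
T_out = 14.1 − 25.517 = -11.417 °C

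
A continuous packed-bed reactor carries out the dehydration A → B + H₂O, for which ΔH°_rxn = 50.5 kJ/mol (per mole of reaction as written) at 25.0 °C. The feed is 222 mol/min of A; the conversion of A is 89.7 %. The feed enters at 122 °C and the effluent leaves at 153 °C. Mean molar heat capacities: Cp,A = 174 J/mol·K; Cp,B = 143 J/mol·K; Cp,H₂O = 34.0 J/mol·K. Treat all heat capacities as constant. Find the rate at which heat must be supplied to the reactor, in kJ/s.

Q_in = 189 kJ/s

Extent of reaction ξ = 0.897 × 222 = 199.13 mol/min
Reaction term: ξ·ΔH°_rxn = 199.13 × 50.5 = 10056 kJ/min
Sensible, feed 122→25 °C: -3746.9 kJ/min
Outlet flows (mol/min): A 22.866, B 199.13, H₂O 199.13
Sensible, products 25→153 °C: 5020.9 kJ/min
Q = ΔH = 11330 kJ/min = 188.84 kW
Heat supplied = 188.84 kJ/s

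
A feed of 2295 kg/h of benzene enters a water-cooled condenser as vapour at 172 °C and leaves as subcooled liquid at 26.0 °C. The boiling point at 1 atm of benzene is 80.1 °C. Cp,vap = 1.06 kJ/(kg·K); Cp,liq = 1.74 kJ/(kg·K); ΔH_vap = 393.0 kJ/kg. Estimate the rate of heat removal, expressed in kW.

Q_c = 373 kW

vapour 172→80.1 °C: -97.414 kJ/kg
condensation at 80.1 °C: -393 kJ/kg
liquid 80.1→26.0 °C: -94.134 kJ/kg
Δh = -97.414 + -393 + -94.134 = -584.55 kJ/kg
Q = ṁ·Δh = 2295 kg/h × -584.55 kJ/kg = -1.3415e+06 kJ/h
|Q| = 372.65 kW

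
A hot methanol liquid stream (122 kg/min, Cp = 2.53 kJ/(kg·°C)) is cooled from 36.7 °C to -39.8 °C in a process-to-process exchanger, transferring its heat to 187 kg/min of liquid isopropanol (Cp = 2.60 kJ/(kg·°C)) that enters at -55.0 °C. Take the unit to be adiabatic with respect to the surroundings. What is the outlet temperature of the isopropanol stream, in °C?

Heat released by hot stream: Q = 122 × 2.53 × (36.7 − -39.8) = 23612 kJ/min
Energy balance on cold side (adiabatic exchanger): Q = ṁ_c·Cp_c·(T_c,out − T_c,in)
T_c,out = -55.0 + 23612/(187 × 2.60) = -6.4346 °C

T_c,out = -6.43 °C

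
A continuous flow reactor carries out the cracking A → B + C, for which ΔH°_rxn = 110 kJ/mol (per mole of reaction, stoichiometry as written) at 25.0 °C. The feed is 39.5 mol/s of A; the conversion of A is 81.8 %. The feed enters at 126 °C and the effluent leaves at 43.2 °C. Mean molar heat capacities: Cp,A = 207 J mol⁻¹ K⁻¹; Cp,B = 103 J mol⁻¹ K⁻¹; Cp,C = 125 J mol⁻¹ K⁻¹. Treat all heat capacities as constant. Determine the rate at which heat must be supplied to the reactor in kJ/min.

Extent of reaction ξ = 0.818 × 39.5 = 32.311 mol/s
Reaction term: ξ·ΔH°_rxn = 32.311 × 110 = 3554.2 kJ/s
Sensible, feed 126→25 °C: -825.83 kJ/s
Outlet flows (mol/s): A 7.189, B 32.311, C 32.311
Sensible, products 25→43.2 °C: 161.16 kJ/s
Q = ΔH = 2889.5 kJ/s = 2889.5 kW
Heat supplied = 173370 kJ/min

Q_in = 173000 kJ/min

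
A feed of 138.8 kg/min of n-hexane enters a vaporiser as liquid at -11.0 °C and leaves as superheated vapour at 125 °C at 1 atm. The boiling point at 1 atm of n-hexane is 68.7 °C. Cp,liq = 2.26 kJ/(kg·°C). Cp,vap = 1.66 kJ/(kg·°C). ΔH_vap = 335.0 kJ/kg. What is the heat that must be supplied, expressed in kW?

Q = 1410 kW

liquid -11.0→68.7 °C: 180.12 kJ/kg
vaporisation at 68.7 °C: 335 kJ/kg
vapour 68.7→125 °C: 93.458 kJ/kg
Δh = 180.12 + 335 + 93.458 = 608.58 kJ/kg
Q = ṁ·Δh = 138.8 kg/min × 608.58 kJ/kg = 84471 kJ/min
|Q| = 1407.8 kW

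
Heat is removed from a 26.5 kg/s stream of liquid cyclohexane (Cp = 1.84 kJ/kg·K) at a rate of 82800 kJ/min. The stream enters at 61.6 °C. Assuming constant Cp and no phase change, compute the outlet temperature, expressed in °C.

Q = 82800 kJ/min = 1380 kJ/s
ΔT = Q/(ṁ·Cp) = 1380/(26.5×1.84) = 28.302 K
T_out = 61.6 − 28.302 = 33.298 °C

T_out = 33.3 °C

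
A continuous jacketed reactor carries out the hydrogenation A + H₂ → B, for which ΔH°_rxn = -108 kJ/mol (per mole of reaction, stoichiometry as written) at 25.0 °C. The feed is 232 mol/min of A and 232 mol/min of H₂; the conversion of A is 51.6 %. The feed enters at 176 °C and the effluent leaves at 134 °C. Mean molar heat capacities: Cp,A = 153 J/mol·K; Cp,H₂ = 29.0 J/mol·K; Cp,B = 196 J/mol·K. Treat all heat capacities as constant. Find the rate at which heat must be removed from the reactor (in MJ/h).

Extent of reaction ξ = 0.516 × 232 = 119.71 mol/min
Reaction term: ξ·ΔH°_rxn = 119.71 × -108 = -12929 kJ/min
Sensible, feed 176→25 °C: -6375.8 kJ/min
Outlet flows (mol/min): A 112.29, H₂ 112.29, B 119.71
Sensible, products 25→134 °C: 4785.1 kJ/min
Q = ΔH = -14520 kJ/min = -241.99 kW
Heat removed = 871.18 MJ/h

Q_out = 871 MJ/h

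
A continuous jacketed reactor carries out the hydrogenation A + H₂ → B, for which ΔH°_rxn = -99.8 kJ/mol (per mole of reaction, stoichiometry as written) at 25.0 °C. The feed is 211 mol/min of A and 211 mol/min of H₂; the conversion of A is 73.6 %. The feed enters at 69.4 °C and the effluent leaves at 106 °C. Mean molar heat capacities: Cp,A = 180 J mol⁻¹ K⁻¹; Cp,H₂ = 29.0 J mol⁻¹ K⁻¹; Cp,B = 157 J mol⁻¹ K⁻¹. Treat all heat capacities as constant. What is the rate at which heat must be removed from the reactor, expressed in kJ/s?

Extent of reaction ξ = 0.736 × 211 = 155.3 mol/min
Reaction term: ξ·ΔH°_rxn = 155.3 × -99.8 = -15499 kJ/min
Sensible, feed 69.4→25 °C: -1958 kJ/min
Outlet flows (mol/min): A 55.704, H₂ 55.704, B 155.3
Sensible, products 25→106 °C: 2917.9 kJ/min
Q = ΔH = -14539 kJ/min = -242.31 kW
Heat removed = 242.31 kJ/s

Q_out = 242 kJ/s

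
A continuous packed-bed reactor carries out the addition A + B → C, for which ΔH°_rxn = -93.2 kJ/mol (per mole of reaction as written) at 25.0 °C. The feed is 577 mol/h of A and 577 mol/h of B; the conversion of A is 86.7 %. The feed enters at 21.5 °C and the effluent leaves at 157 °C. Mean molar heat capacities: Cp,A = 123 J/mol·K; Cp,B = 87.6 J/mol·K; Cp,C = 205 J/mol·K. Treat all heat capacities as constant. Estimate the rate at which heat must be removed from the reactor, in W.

Q_out = 8480 W

Extent of reaction ξ = 0.867 × 577 = 500.26 mol/h
Reaction term: ξ·ΔH°_rxn = 500.26 × -93.2 = -46624 kJ/h
Sensible, feed 21.5→25 °C: 425.31 kJ/h
Outlet flows (mol/h): A 76.741, B 76.741, C 500.26
Sensible, products 25→157 °C: 15670 kJ/h
Q = ΔH = -30528 kJ/h = -8.4801 kW
Heat removed = 8480.1 W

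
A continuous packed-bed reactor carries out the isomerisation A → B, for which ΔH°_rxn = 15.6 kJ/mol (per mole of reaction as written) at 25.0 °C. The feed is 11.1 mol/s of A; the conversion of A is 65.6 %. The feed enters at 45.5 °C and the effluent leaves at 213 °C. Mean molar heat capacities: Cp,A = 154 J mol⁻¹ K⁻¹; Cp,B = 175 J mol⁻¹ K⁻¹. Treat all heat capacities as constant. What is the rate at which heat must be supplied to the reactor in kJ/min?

Extent of reaction ξ = 0.656 × 11.1 = 7.2816 mol/s
Reaction term: ξ·ΔH°_rxn = 7.2816 × 15.6 = 113.59 kJ/s
Sensible, feed 45.5→25 °C: -35.043 kJ/s
Outlet flows (mol/s): A 3.8184, B 7.2816
Sensible, products 25→213 °C: 350.11 kJ/s
Q = ΔH = 428.67 kJ/s = 428.67 kW
Heat supplied = 25720 kJ/min

Q_in = 25700 kJ/min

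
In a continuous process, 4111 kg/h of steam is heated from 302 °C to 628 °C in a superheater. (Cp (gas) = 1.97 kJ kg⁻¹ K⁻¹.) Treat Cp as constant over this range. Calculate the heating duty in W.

Q = ṁ·Cp·ΔT = 4111 × 1.97 × (628 − 302) = 2.6402e+06 kJ/h
Converting: 2.6402e+06 / 3600 s = 733.38 kW
Heating duty = 733380 W

Q = 733000 W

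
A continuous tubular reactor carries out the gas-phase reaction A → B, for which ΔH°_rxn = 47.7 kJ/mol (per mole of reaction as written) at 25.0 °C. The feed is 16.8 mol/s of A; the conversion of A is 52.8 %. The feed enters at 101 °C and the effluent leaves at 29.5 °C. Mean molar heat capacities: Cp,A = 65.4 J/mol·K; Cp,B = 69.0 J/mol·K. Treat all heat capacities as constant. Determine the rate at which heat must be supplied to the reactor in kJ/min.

Extent of reaction ξ = 0.528 × 16.8 = 8.8704 mol/s
Reaction term: ξ·ΔH°_rxn = 8.8704 × 47.7 = 423.12 kJ/s
Sensible, feed 101→25 °C: -83.503 kJ/s
Outlet flows (mol/s): A 7.9296, B 8.8704
Sensible, products 25→29.5 °C: 5.0879 kJ/s
Q = ΔH = 344.7 kJ/s = 344.7 kW
Heat supplied = 20682 kJ/min

Q_in = 20700 kJ/min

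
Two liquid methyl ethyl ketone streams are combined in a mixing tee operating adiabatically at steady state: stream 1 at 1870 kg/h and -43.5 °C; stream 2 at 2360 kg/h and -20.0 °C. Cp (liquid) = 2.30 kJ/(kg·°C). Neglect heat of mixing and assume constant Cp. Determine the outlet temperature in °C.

T_out = -30.4 °C

Energy balance with Q = 0: Σ ṁᵢCp,ᵢ(T_out − Tᵢ) = 0
Σ ṁᵢCp,ᵢTᵢ = 1870×2.30×-43.5 + 2360×2.30×-20.0 = -295650
Σ ṁᵢCp,ᵢ = 1870×2.30 + 2360×2.30 = 9729
T_out = -295650 / 9729 = -30.389 °C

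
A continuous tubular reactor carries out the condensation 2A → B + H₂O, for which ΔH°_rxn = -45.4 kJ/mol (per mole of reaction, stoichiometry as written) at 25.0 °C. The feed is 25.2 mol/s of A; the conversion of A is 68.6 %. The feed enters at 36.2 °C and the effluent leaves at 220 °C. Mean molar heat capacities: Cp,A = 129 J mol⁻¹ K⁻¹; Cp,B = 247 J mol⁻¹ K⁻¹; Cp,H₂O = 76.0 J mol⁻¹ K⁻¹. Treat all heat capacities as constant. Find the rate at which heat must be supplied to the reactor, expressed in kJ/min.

Q_in = 18900 kJ/min

Extent of reaction ξ = 0.686 × 25.2 / 2 = 8.6436 mol/s
Reaction term: ξ·ΔH°_rxn = 8.6436 × -45.4 = -392.42 kJ/s
Sensible, feed 36.2→25 °C: -36.409 kJ/s
Outlet flows (mol/s): A 7.9128, B 8.6436, H₂O 8.6436
Sensible, products 25→220 °C: 743.46 kJ/s
Q = ΔH = 314.64 kJ/s = 314.64 kW
Heat supplied = 18878 kJ/min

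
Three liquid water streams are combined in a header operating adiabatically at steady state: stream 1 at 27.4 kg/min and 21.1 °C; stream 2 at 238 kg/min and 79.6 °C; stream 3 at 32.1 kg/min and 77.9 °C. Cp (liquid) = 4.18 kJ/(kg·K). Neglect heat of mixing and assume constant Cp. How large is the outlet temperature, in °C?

Energy balance with Q = 0: Σ ṁᵢCp,ᵢ(T_out − Tᵢ) = 0
T_out = Σ ṁᵢCp,ᵢTᵢ / Σ ṁᵢCp,ᵢ
      = 92058 / 1243.5 = 74.029 °C

T_out = 74.0 °C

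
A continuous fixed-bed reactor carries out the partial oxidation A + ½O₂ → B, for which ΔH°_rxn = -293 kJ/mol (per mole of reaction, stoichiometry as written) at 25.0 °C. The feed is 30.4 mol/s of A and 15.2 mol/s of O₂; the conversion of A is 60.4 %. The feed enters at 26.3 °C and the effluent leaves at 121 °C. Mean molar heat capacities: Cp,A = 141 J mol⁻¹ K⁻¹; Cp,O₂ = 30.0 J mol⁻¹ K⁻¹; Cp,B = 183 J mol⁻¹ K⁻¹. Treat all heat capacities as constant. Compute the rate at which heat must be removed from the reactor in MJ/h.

Extent of reaction ξ = 0.604 × 30.4 = 18.362 mol/s
Reaction term: ξ·ΔH°_rxn = 18.362 × -293 = -5379.9 kJ/s
Sensible, feed 26.3→25 °C: -6.1651 kJ/s
Outlet flows (mol/s): A 12.038, O₂ 6.0192, B 18.362
Sensible, products 25→121 °C: 502.86 kJ/s
Q = ΔH = -4883.3 kJ/s = -4883.3 kW
Heat removed = 17580 MJ/h

Q_out = 17600 MJ/h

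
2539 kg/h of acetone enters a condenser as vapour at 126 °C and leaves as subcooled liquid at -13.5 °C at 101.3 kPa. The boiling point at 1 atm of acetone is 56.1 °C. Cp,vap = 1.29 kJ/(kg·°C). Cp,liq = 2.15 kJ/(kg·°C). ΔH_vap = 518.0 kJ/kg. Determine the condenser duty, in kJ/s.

Q_c = 534 kJ/s

vapour 126→56.1 °C: -90.171 kJ/kg
condensation at 56.1 °C: -518 kJ/kg
liquid 56.1→-13.5 °C: -149.64 kJ/kg
Δh = -90.171 + -518 + -149.64 = -757.81 kJ/kg
Q = ṁ·Δh = 2539 kg/h × -757.81 kJ/kg = -1.9241e+06 kJ/h
|Q| = 534.47 kW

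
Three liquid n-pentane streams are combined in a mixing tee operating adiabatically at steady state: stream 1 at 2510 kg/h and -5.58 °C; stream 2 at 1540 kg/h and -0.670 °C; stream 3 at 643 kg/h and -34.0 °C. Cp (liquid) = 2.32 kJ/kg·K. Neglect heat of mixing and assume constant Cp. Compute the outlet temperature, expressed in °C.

T_out = -7.86 °C

Adiabatic, steady state ⇒ Σ ṁᵢCp,ᵢ(T_out − Tᵢ) = 0
T_out = Σ ṁᵢCp,ᵢTᵢ / Σ ṁᵢCp,ᵢ
      = -85607 / 10888 = -7.8627 °C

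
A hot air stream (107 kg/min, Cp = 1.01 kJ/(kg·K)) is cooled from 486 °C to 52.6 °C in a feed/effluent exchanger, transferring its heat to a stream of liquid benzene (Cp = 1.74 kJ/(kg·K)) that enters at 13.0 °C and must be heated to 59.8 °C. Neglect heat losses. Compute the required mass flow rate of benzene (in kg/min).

Heat released by hot stream: Q = 107 × 1.01 × (486 − 52.6) = 46838 kJ/min
Energy balance on cold side (adiabatic exchanger): Q = ṁ_c·Cp_c·(T_c,out − T_c,in)
ṁ_c = 46838 / [1.74 × (59.8 − 13.0)] = 575.17 kg/min

ṁ_c = 575 kg/min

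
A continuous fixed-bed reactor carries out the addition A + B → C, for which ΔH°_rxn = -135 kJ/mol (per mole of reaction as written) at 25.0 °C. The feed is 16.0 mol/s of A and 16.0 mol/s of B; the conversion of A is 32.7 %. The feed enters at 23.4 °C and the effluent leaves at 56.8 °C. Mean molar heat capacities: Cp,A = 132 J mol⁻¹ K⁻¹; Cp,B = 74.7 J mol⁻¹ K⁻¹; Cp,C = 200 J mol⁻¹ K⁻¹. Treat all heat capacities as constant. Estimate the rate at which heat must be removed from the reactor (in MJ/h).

Q_out = 2150 MJ/h

Extent of reaction ξ = 0.327 × 16.0 = 5.232 mol/s
Reaction term: ξ·ΔH°_rxn = 5.232 × -135 = -706.32 kJ/s
Sensible, feed 23.4→25 °C: 5.2915 kJ/s
Outlet flows (mol/s): A 10.768, B 10.768, C 5.232
Sensible, products 25→56.8 °C: 104.05 kJ/s
Q = ΔH = -596.97 kJ/s = -596.97 kW
Heat removed = 2149.1 MJ/h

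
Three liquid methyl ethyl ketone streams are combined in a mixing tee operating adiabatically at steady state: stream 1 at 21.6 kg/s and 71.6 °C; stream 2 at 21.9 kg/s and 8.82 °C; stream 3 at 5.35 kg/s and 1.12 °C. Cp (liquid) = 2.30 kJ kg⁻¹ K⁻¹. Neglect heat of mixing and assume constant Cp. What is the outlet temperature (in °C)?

Energy balance with Q = 0: Σ ṁᵢCp,ᵢ(T_out − Tᵢ) = 0
T_out = Σ ṁᵢCp,ᵢTᵢ / Σ ṁᵢCp,ᵢ
      = 4015.1 / 112.35 = 35.736 °C

T_out = 35.7 °C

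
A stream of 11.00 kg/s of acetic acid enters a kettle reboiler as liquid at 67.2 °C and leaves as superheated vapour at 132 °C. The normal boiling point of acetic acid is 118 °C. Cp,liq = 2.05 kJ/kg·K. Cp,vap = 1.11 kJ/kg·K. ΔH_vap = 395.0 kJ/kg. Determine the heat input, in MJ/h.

Q = 20400 MJ/h

liquid 67.2→118 °C: 104.14 kJ/kg
vaporisation at 118 °C: 395 kJ/kg
vapour 118→132 °C: 15.54 kJ/kg
Δh = 104.14 + 395 + 15.54 = 514.68 kJ/kg
Q = ṁ·Δh = 11.00 kg/s × 514.68 kJ/kg = 5661.5 kJ/s
|Q| = 5661.5 kW = 20381 MJ/h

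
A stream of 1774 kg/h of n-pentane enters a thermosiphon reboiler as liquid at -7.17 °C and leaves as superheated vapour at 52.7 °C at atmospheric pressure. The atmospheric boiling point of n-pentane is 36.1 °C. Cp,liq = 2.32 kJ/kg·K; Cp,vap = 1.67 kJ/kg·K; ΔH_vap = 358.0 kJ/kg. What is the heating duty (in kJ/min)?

Q = 14400 kJ/min

liquid -7.17→36.1 °C: 100.39 kJ/kg
vaporisation at 36.1 °C: 358 kJ/kg
vapour 36.1→52.7 °C: 27.722 kJ/kg
Δh = 100.39 + 358 + 27.722 = 486.11 kJ/kg
Q = ṁ·Δh = 1774 kg/h × 486.11 kJ/kg = 862360 kJ/h
|Q| = 239.54 kW = 14373 kJ/min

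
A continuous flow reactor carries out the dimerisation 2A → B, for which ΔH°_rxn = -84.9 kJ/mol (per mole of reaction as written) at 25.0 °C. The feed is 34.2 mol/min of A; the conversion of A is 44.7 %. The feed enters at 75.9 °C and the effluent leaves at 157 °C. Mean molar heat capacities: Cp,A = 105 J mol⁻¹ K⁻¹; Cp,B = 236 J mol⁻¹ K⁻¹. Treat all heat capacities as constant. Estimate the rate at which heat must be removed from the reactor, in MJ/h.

Extent of reaction ξ = 0.447 × 34.2 / 2 = 7.6437 mol/min
Reaction term: ξ·ΔH°_rxn = 7.6437 × -84.9 = -648.95 kJ/min
Sensible, feed 75.9→25 °C: -182.78 kJ/min
Outlet flows (mol/min): A 18.913, B 7.6437
Sensible, products 25→157 °C: 500.25 kJ/min
Q = ΔH = -331.49 kJ/min = -5.5248 kW
Heat removed = 19.889 MJ/h

Q_out = 19.9 MJ/h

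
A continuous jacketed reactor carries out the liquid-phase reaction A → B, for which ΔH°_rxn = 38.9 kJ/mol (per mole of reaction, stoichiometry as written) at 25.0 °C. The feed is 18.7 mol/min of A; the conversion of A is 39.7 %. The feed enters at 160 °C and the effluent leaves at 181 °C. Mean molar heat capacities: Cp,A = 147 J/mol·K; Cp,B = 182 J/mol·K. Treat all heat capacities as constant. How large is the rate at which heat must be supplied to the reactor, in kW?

Extent of reaction ξ = 0.397 × 18.7 = 7.4239 mol/min
Reaction term: ξ·ΔH°_rxn = 7.4239 × 38.9 = 288.79 kJ/min
Sensible, feed 160→25 °C: -371.1 kJ/min
Outlet flows (mol/min): A 11.276, B 7.4239
Sensible, products 25→181 °C: 469.36 kJ/min
Q = ΔH = 387.05 kJ/min = 6.4509 kW
Heat supplied = 6.4509 kW

Q_in = 6.45 kW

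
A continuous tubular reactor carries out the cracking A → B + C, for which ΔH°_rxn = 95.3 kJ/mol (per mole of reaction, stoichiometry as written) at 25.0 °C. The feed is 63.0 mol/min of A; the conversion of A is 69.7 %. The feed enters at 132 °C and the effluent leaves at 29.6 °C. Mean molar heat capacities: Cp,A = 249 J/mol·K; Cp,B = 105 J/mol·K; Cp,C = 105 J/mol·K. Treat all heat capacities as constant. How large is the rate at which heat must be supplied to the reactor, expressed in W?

Q_in = 42800 W

Extent of reaction ξ = 0.697 × 63.0 = 43.911 mol/min
Reaction term: ξ·ΔH°_rxn = 43.911 × 95.3 = 4184.7 kJ/min
Sensible, feed 132→25 °C: -1678.5 kJ/min
Outlet flows (mol/min): A 19.089, B 43.911, C 43.911
Sensible, products 25→29.6 °C: 64.283 kJ/min
Q = ΔH = 2570.5 kJ/min = 42.842 kW
Heat supplied = 42842 W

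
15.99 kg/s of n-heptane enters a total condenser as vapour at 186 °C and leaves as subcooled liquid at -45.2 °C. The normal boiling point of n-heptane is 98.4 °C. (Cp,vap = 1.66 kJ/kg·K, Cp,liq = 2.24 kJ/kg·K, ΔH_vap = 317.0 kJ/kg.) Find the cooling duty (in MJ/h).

vapour 186→98.4 °C: -145.42 kJ/kg
condensation at 98.4 °C: -317 kJ/kg
liquid 98.4→-45.2 °C: -321.66 kJ/kg
Δh = -145.42 + -317 + -321.66 = -784.08 kJ/kg
Q = ṁ·Δh = 15.99 kg/s × -784.08 kJ/kg = -12537 kJ/s
|Q| = 12537 kW = 45135 MJ/h

Q_c = 45100 MJ/h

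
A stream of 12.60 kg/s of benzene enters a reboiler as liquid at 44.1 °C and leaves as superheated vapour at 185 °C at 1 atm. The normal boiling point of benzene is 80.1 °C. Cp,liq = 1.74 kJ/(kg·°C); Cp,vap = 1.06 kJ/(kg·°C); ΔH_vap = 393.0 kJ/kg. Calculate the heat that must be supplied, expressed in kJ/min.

Q = 429000 kJ/min

liquid 44.1→80.1 °C: 62.64 kJ/kg
vaporisation at 80.1 °C: 393 kJ/kg
vapour 80.1→185 °C: 111.19 kJ/kg
Δh = 62.64 + 393 + 111.19 = 566.83 kJ/kg
Q = ṁ·Δh = 12.60 kg/s × 566.83 kJ/kg = 7142.1 kJ/s
|Q| = 7142.1 kW = 428530 kJ/min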